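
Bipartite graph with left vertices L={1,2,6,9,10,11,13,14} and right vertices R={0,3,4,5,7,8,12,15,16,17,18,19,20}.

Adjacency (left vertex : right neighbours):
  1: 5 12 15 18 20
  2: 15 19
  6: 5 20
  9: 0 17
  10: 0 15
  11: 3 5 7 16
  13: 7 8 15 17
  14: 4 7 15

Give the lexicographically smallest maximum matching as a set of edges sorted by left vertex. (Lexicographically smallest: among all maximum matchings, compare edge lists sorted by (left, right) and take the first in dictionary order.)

|M| = 8 (so the lex-smallest maximum matching has 8 edges)
process left vertices in ascending order; for each, take the smallest-labelled available neighbour that still permits 8 edges overall, or leave it unmatched if none does
lex-smallest matching: {1-5, 2-15, 6-20, 9-17, 10-0, 11-3, 13-7, 14-4}

Lex-smallest maximum matching: {(1,5), (2,15), (6,20), (9,17), (10,0), (11,3), (13,7), (14,4)}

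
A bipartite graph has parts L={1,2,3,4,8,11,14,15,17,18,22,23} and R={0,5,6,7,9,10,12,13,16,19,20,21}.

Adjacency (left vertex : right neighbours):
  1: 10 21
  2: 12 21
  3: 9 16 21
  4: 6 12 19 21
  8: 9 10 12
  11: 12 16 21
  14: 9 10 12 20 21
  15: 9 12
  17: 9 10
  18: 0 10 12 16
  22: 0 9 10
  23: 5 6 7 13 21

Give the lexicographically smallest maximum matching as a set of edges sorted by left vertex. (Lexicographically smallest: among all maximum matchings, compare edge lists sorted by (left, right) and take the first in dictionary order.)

|M| = 9 (so the lex-smallest maximum matching has 9 edges)
process left vertices in ascending order; for each, take the smallest-labelled available neighbour that still permits 9 edges overall, or leave it unmatched if none does
lex-smallest matching: {1-10, 2-12, 3-9, 4-6, 11-21, 14-20, 18-16, 22-0, 23-5}

Lex-smallest maximum matching: {(1,10), (2,12), (3,9), (4,6), (11,21), (14,20), (18,16), (22,0), (23,5)}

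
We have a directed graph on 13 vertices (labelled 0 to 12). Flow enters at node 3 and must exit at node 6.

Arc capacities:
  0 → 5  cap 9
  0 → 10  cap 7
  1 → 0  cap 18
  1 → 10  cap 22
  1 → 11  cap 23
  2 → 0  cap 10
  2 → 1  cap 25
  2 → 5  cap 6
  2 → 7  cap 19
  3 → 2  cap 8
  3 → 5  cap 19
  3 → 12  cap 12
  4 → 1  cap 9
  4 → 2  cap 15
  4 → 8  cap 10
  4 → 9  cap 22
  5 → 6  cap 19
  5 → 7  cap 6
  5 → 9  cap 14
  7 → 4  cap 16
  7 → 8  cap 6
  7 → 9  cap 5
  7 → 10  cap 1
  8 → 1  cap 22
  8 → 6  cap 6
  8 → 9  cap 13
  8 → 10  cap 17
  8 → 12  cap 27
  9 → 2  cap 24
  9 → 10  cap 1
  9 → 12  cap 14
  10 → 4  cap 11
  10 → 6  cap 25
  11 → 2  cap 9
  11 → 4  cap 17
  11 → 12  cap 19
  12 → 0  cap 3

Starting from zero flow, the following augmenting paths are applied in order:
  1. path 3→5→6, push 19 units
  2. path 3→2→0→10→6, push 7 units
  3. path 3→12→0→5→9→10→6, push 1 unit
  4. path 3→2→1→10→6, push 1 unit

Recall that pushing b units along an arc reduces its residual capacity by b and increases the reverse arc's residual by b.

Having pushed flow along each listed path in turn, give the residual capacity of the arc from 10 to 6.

after path 1 (3→5→6, push 19): res(10,6)=25
after path 2 (3→2→0→10→6, push 7): res(10,6)=18
after path 3 (3→12→0→5→9→10→6, push 1): res(10,6)=17
after path 4 (3→2→1→10→6, push 1): res(10,6)=16

Residual capacity of (10,6): 16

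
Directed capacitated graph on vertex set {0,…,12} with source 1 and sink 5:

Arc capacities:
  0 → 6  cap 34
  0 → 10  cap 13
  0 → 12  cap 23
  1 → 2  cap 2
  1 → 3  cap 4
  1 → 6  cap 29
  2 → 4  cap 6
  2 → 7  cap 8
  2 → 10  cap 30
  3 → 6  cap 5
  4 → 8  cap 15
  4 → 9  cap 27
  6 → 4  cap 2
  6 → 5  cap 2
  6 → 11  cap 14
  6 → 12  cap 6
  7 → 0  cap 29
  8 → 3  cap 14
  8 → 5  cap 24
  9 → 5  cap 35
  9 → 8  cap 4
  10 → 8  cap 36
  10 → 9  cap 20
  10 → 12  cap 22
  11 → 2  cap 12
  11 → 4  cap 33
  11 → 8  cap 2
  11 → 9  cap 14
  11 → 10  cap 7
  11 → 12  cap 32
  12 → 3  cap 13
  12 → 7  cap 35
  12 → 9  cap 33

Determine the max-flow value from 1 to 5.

augment #1: 1→6→5 bottleneck 2, total now 2
augment #2: 1→2→4→8→5 bottleneck 2, total now 4
augment #3: 1→6→4→8→5 bottleneck 2, total now 6
augment #4: 1→6→11→8→5 bottleneck 2, total now 8
augment #5: 1→6→11→9→5 bottleneck 12, total now 20
augment #6: 1→6→12→9→5 bottleneck 6, total now 26

Maximum flow value: 26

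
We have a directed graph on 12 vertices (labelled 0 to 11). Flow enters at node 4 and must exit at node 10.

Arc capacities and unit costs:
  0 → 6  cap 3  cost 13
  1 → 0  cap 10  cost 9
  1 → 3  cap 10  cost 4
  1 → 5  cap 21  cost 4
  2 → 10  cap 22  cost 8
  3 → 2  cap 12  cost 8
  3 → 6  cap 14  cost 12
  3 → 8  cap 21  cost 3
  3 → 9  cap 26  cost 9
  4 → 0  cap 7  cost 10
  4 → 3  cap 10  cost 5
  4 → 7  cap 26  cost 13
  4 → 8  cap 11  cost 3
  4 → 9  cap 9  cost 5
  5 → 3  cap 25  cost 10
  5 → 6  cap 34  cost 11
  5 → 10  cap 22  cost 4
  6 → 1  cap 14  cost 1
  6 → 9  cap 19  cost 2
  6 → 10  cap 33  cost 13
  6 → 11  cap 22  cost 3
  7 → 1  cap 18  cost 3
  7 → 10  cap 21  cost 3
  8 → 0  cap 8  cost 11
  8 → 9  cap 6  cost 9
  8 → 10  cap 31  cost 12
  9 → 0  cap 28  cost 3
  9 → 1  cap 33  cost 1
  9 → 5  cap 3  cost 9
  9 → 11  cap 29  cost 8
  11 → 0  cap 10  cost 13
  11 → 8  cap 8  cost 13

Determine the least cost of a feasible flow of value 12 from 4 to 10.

shortest-cost path #1: 4→9→1→5→10 push 9 @ unit cost 14 (adds 126)
shortest-cost path #2: 4→8→10 push 3 @ unit cost 15 (adds 45)
total cost = 171

Minimum cost for 12 units: 171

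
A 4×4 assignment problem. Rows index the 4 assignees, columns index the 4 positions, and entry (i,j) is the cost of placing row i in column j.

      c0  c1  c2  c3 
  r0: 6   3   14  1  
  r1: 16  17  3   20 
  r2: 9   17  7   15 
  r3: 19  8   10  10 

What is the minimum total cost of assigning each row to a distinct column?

optimal assignment: row0→col3 (cost 1), row1→col2 (cost 3), row2→col0 (cost 9), row3→col1 (cost 8)
total = 1 + 3 + 9 + 8 = 21

Minimum assignment cost: 21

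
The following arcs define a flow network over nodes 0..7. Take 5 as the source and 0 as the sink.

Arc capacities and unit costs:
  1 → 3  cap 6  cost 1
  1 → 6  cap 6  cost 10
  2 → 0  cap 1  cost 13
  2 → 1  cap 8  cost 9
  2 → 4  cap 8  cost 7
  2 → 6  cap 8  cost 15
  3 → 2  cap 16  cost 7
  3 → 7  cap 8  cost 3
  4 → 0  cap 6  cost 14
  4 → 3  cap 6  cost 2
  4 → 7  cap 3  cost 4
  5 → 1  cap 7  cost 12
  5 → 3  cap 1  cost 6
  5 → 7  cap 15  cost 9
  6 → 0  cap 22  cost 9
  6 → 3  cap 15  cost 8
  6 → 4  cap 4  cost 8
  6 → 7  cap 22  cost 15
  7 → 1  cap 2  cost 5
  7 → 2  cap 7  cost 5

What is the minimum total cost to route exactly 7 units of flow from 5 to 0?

shortest-cost path #1: 5→3→2→0 push 1 @ unit cost 26 (adds 26)
shortest-cost path #2: 5→1→6→0 push 6 @ unit cost 31 (adds 186)
total cost = 212

Minimum cost for 7 units: 212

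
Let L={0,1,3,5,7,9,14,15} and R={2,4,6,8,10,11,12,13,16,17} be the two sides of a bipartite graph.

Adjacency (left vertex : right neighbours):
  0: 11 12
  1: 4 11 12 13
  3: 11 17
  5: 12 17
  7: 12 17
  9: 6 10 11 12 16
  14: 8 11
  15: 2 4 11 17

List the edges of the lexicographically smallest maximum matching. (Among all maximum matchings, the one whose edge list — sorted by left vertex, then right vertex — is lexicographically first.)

|M| = 7 (so the lex-smallest maximum matching has 7 edges)
process left vertices in ascending order; for each, take the smallest-labelled available neighbour that still permits 7 edges overall, or leave it unmatched if none does
lex-smallest matching: {0-11, 1-4, 3-17, 5-12, 9-6, 14-8, 15-2}

Lex-smallest maximum matching: {(0,11), (1,4), (3,17), (5,12), (9,6), (14,8), (15,2)}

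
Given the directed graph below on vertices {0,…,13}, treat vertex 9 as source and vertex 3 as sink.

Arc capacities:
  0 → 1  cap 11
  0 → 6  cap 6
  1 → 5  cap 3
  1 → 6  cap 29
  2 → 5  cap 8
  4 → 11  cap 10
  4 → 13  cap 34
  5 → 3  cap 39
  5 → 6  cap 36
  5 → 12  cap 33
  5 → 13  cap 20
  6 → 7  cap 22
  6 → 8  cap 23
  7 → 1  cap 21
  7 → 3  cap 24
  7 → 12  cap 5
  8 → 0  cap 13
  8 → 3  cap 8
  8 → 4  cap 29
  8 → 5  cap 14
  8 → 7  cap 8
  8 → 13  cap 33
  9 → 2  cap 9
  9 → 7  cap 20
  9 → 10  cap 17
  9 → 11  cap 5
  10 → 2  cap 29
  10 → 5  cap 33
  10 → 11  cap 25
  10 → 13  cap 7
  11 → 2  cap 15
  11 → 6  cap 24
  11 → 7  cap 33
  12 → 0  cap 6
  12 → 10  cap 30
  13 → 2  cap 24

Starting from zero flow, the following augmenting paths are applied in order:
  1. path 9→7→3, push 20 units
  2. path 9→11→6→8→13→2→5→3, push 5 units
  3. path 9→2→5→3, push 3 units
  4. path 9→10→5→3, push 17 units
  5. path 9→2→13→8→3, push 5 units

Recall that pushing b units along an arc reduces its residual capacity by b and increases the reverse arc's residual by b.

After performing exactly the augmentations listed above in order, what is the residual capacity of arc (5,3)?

Residual capacity of (5,3): 14

after path 1 (9→7→3, push 20): res(5,3)=39
after path 2 (9→11→6→8→13→2→5→3, push 5): res(5,3)=34
after path 3 (9→2→5→3, push 3): res(5,3)=31
after path 4 (9→10→5→3, push 17): res(5,3)=14
after path 5 (9→2→13→8→3, push 5): res(5,3)=14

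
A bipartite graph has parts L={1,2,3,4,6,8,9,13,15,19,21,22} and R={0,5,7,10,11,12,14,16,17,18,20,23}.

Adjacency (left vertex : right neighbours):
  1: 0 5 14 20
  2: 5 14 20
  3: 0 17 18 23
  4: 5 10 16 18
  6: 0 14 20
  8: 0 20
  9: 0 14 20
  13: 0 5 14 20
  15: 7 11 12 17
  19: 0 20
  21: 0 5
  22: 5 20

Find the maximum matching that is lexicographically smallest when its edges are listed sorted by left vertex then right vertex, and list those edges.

Lex-smallest maximum matching: {(1,0), (2,5), (3,17), (4,10), (6,14), (8,20), (15,7)}

|M| = 7 (so the lex-smallest maximum matching has 7 edges)
process left vertices in ascending order; for each, take the smallest-labelled available neighbour that still permits 7 edges overall, or leave it unmatched if none does
lex-smallest matching: {1-0, 2-5, 3-17, 4-10, 6-14, 8-20, 15-7}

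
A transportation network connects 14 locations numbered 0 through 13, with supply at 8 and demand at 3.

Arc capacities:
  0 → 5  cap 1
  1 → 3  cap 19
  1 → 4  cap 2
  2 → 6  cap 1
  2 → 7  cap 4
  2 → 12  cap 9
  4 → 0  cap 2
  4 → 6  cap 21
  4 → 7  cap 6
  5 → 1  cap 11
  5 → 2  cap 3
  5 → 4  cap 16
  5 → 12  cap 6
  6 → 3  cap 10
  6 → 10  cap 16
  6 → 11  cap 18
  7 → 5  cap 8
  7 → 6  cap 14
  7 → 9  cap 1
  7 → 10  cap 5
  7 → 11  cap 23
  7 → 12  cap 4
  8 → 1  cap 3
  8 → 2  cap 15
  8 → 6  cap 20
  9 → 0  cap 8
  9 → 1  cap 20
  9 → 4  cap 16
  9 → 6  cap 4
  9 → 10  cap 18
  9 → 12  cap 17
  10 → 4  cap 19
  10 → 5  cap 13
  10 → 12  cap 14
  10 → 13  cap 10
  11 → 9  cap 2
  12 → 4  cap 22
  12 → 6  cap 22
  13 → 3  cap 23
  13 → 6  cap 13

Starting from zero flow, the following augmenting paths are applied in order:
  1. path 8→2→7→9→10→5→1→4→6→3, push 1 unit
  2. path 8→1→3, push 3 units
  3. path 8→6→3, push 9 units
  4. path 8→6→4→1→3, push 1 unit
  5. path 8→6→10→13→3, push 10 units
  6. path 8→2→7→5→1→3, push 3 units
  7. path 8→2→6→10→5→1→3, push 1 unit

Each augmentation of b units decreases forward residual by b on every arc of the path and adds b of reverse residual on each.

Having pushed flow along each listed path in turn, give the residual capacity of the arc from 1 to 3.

after path 1 (8→2→7→9→10→5→1→4→6→3, push 1): res(1,3)=19
after path 2 (8→1→3, push 3): res(1,3)=16
after path 3 (8→6→3, push 9): res(1,3)=16
after path 4 (8→6→4→1→3, push 1): res(1,3)=15
after path 5 (8→6→10→13→3, push 10): res(1,3)=15
after path 6 (8→2→7→5→1→3, push 3): res(1,3)=12
after path 7 (8→2→6→10→5→1→3, push 1): res(1,3)=11

Residual capacity of (1,3): 11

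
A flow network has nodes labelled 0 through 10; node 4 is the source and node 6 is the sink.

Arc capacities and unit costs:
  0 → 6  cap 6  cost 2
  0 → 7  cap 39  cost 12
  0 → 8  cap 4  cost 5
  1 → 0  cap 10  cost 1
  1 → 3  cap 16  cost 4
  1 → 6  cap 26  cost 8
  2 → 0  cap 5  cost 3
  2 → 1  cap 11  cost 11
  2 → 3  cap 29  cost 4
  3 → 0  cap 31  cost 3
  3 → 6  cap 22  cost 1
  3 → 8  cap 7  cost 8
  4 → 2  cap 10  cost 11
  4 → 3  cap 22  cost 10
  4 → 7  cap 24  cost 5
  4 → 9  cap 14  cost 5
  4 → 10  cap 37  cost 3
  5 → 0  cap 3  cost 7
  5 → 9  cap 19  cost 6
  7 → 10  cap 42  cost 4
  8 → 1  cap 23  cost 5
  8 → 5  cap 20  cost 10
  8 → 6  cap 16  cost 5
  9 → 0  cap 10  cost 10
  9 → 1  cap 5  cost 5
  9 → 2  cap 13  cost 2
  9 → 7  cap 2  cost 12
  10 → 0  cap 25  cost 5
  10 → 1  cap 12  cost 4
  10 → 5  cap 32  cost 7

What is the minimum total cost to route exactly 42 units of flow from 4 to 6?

shortest-cost path #1: 4→10→0→6 push 6 @ unit cost 10 (adds 60)
shortest-cost path #2: 4→3→6 push 22 @ unit cost 11 (adds 242)
shortest-cost path #3: 4→10→1→6 push 12 @ unit cost 15 (adds 180)
shortest-cost path #4: 4→9→1→6 push 2 @ unit cost 18 (adds 36)
total cost = 518

Minimum cost for 42 units: 518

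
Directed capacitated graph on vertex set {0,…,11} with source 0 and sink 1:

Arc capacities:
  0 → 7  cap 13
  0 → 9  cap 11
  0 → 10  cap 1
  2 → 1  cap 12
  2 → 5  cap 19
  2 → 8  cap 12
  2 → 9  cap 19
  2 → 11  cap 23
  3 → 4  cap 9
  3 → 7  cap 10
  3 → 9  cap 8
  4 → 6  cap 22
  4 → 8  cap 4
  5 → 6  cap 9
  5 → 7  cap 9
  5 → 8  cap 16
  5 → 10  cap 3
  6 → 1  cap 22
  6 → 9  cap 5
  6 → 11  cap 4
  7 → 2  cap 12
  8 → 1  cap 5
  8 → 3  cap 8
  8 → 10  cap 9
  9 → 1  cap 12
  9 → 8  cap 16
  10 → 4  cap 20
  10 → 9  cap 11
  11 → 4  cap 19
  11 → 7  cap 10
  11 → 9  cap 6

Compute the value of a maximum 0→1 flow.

Maximum flow value: 24

augment #1: 0→9→1 bottleneck 11, total now 11
augment #2: 0→7→2→1 bottleneck 12, total now 23
augment #3: 0→10→9→1 bottleneck 1, total now 24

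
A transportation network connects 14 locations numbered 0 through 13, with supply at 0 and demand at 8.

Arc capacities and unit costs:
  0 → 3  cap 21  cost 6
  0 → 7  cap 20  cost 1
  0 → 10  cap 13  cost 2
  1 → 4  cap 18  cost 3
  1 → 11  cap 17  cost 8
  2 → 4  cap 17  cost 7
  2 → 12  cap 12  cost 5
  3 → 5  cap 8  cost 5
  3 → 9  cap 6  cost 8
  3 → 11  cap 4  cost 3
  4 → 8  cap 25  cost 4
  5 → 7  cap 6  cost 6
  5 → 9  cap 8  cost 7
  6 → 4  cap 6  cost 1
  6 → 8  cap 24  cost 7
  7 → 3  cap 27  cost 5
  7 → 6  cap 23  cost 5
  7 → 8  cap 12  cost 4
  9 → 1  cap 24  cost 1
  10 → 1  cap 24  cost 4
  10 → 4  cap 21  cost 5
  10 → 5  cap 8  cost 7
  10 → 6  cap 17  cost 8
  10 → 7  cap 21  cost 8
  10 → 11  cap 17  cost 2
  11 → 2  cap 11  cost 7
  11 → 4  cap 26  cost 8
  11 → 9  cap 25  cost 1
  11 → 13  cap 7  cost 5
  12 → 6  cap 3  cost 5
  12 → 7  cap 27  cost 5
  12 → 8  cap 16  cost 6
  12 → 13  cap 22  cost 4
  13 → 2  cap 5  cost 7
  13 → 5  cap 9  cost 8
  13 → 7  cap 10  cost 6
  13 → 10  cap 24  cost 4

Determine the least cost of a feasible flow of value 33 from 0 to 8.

Minimum cost for 33 units: 295

shortest-cost path #1: 0→7→8 push 12 @ unit cost 5 (adds 60)
shortest-cost path #2: 0→10→4→8 push 13 @ unit cost 11 (adds 143)
shortest-cost path #3: 0→7→6→4→8 push 6 @ unit cost 11 (adds 66)
shortest-cost path #4: 0→7→6→8 push 2 @ unit cost 13 (adds 26)
total cost = 295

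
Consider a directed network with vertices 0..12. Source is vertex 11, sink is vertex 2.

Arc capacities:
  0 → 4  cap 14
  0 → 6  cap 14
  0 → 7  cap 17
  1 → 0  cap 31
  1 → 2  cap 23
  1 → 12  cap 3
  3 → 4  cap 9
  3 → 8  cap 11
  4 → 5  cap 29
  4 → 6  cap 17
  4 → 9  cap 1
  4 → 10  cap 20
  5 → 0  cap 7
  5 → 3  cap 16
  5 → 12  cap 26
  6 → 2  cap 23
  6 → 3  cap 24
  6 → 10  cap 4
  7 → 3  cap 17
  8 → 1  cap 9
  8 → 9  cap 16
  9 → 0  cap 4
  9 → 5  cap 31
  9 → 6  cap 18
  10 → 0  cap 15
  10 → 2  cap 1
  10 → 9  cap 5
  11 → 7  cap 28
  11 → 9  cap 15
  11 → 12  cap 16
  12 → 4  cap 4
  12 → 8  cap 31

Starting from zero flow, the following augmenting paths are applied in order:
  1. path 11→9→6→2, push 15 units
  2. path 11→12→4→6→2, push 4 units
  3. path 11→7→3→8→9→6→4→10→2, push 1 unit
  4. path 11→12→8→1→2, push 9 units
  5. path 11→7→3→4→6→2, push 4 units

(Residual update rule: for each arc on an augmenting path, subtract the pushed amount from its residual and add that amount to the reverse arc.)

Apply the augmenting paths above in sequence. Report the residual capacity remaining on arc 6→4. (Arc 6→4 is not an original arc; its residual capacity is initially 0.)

after path 1 (11→9→6→2, push 15): res(6,4)=0
after path 2 (11→12→4→6→2, push 4): res(6,4)=4
after path 3 (11→7→3→8→9→6→4→10→2, push 1): res(6,4)=3
after path 4 (11→12→8→1→2, push 9): res(6,4)=3
after path 5 (11→7→3→4→6→2, push 4): res(6,4)=7

Residual capacity of (6,4): 7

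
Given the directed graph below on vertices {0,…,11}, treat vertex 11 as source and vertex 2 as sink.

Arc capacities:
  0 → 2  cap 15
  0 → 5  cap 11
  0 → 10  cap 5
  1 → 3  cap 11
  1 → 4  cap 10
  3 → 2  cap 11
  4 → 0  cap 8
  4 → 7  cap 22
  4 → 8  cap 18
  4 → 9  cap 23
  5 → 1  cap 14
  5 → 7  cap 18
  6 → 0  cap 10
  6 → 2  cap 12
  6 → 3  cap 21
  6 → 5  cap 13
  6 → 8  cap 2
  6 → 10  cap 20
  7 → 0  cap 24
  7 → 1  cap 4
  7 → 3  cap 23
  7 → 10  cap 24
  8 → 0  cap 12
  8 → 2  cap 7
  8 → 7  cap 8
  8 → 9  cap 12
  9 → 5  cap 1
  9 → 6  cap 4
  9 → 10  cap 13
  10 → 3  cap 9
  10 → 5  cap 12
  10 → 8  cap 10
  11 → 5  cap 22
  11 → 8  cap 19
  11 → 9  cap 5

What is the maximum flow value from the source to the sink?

Maximum flow value: 37

augment #1: 11→8→2 bottleneck 7, total now 7
augment #2: 11→8→0→2 bottleneck 12, total now 19
augment #3: 11→9→6→2 bottleneck 4, total now 23
augment #4: 11→5→1→3→2 bottleneck 11, total now 34
augment #5: 11→5→7→0→2 bottleneck 3, total now 37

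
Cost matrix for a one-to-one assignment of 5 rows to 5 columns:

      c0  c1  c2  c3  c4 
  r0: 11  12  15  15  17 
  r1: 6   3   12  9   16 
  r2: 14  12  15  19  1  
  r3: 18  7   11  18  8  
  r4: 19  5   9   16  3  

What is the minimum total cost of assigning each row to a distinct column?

Minimum assignment cost: 37

one of 2 optimal assignments: row0→col0 (cost 11), row1→col3 (cost 9), row2→col4 (cost 1), row3→col1 (cost 7), row4→col2 (cost 9)
total = 11 + 9 + 1 + 7 + 9 = 37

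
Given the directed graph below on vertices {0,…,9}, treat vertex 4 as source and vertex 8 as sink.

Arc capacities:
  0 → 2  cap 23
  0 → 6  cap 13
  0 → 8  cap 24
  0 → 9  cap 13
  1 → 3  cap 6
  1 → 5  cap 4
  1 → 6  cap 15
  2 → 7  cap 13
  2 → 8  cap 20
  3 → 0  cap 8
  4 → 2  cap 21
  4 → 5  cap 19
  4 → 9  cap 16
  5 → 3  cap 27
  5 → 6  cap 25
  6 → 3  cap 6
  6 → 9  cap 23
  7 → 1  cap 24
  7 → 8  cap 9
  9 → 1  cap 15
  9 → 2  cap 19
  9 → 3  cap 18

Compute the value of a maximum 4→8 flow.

Maximum flow value: 37

augment #1: 4→2→8 bottleneck 20, total now 20
augment #2: 4→2→7→8 bottleneck 1, total now 21
augment #3: 4→5→3→0→8 bottleneck 8, total now 29
augment #4: 4→9→2→7→8 bottleneck 8, total now 37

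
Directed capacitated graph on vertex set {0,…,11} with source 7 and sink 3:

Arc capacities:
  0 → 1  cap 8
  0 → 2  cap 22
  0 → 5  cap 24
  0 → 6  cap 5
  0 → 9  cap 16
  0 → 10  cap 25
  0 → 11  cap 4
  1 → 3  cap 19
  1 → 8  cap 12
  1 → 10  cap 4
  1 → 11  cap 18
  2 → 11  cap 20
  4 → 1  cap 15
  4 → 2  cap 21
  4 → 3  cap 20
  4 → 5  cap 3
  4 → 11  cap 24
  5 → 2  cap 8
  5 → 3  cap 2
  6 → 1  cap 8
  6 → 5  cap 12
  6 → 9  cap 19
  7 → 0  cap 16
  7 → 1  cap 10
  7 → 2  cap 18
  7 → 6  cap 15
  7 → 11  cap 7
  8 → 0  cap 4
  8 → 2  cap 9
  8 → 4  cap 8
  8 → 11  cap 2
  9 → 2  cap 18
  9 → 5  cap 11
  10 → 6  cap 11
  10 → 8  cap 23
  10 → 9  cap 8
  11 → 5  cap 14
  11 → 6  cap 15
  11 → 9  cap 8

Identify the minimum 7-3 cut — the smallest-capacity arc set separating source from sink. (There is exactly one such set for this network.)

augment #1: 7→1→3 push 10
augment #2: 7→0→1→3 push 8
augment #3: 7→0→5→3 push 2
augment #4: 7→6→1→3 push 1
augment #5: 7→0→10→8→4→3 push 6
augment #6: 7→6→1→8→4→3 push 2
max flow = 29; residual-reachable set from 7 gives S-side
cut edges (S→T): {(1,3), (5,3), (8,4)} total cap 29

Min-cut arcs: {(1,3), (5,3), (8,4)} (total capacity 29)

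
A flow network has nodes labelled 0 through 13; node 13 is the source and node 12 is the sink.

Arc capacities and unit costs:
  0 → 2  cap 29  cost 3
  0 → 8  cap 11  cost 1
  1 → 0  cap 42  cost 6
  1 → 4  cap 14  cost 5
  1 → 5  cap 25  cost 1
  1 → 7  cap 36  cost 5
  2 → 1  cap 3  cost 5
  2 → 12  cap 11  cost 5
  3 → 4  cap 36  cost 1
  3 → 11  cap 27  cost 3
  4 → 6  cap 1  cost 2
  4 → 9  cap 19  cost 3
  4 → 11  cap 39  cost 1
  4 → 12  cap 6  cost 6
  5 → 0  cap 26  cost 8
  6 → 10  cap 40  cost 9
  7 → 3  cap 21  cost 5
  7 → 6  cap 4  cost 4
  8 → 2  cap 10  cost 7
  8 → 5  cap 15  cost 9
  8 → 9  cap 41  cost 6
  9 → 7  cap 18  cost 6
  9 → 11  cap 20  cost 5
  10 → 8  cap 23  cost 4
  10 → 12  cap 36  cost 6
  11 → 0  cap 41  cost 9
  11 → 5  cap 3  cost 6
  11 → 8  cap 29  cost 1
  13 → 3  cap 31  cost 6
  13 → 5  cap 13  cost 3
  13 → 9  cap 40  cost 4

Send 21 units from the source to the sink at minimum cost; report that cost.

shortest-cost path #1: 13→3→4→12 push 6 @ unit cost 13 (adds 78)
shortest-cost path #2: 13→5→0→2→12 push 11 @ unit cost 19 (adds 209)
shortest-cost path #3: 13→3→4→6→10→12 push 1 @ unit cost 24 (adds 24)
shortest-cost path #4: 13→9→7→6→10→12 push 3 @ unit cost 29 (adds 87)
total cost = 398

Minimum cost for 21 units: 398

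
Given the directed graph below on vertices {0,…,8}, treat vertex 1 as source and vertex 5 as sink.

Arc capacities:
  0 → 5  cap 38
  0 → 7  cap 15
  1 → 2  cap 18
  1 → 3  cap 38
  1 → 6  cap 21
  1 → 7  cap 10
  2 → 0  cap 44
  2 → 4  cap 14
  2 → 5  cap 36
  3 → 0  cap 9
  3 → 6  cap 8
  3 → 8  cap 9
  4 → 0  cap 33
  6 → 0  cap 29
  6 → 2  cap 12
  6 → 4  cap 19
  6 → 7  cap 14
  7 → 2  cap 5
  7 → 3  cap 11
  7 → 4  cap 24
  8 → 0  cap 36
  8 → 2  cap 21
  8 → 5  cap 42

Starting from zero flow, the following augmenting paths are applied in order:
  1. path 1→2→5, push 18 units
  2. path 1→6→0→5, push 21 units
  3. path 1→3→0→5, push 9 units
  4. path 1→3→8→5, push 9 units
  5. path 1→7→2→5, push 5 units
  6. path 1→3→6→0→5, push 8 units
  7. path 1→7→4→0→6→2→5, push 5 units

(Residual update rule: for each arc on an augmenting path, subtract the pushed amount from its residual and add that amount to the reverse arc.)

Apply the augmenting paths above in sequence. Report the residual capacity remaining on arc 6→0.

Residual capacity of (6,0): 5

after path 1 (1→2→5, push 18): res(6,0)=29
after path 2 (1→6→0→5, push 21): res(6,0)=8
after path 3 (1→3→0→5, push 9): res(6,0)=8
after path 4 (1→3→8→5, push 9): res(6,0)=8
after path 5 (1→7→2→5, push 5): res(6,0)=8
after path 6 (1→3→6→0→5, push 8): res(6,0)=0
after path 7 (1→7→4→0→6→2→5, push 5): res(6,0)=5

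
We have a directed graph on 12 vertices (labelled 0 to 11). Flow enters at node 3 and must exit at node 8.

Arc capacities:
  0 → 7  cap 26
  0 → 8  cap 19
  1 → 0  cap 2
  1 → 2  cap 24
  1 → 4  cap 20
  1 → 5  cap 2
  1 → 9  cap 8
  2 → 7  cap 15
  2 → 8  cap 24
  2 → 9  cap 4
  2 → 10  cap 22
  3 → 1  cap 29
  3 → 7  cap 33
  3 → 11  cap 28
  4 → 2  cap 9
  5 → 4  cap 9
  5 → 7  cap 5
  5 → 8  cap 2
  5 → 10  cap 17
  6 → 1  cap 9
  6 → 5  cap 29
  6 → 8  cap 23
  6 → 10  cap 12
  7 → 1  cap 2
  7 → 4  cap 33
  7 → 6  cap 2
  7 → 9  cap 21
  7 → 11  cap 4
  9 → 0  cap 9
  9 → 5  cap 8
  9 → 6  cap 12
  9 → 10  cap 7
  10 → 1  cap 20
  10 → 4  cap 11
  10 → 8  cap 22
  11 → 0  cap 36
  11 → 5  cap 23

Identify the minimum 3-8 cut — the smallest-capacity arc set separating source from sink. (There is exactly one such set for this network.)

Min-cut arcs: {(0,8), (2,8), (5,8), (7,6), (9,6), (10,8)} (total capacity 81)

augment #1: 3→1→0→8 push 2
augment #2: 3→1→2→8 push 24
augment #3: 3→1→5→8 push 2
augment #4: 3→7→6→8 push 2
augment #5: 3→11→0→8 push 17
augment #6: 3→1→9→6→8 push 1
augment #7: 3→7→9→6→8 push 11
augment #8: 3→7→9→10→8 push 7
augment #9: 3→11→5→10→8 push 11
augment #10: 3→7→4→2→10→8 push 4
max flow = 81; residual-reachable set from 3 gives S-side
cut edges (S→T): {(0,8), (2,8), (5,8), (7,6), (9,6), (10,8)} total cap 81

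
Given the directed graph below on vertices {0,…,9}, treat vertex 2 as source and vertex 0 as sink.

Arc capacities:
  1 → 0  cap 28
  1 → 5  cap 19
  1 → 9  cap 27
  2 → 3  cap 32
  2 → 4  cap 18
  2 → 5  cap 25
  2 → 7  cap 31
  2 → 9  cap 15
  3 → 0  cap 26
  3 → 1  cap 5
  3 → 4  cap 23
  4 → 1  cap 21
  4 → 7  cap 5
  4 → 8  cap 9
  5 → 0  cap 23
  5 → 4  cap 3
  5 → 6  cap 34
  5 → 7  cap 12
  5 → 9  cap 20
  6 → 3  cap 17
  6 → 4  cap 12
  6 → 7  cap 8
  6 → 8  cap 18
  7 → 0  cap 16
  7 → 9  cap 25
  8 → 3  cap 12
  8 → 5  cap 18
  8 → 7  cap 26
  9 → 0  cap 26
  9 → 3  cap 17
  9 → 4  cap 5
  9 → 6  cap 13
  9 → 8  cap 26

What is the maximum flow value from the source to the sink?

Maximum flow value: 117

augment #1: 2→3→0 bottleneck 26, total now 26
augment #2: 2→5→0 bottleneck 23, total now 49
augment #3: 2→7→0 bottleneck 16, total now 65
augment #4: 2→9→0 bottleneck 15, total now 80
augment #5: 2→3→1→0 bottleneck 5, total now 85
augment #6: 2→4→1→0 bottleneck 18, total now 103
augment #7: 2→5→9→0 bottleneck 2, total now 105
augment #8: 2→7→9→0 bottleneck 9, total now 114
augment #9: 2→3→4→1→0 bottleneck 1, total now 115
augment #10: 2→7→9→4→1→0 bottleneck 2, total now 117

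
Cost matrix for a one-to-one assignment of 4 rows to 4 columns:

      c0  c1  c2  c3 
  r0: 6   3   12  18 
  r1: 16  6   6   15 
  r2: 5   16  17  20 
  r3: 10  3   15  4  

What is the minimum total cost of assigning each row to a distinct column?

optimal assignment: row0→col1 (cost 3), row1→col2 (cost 6), row2→col0 (cost 5), row3→col3 (cost 4)
total = 3 + 6 + 5 + 4 = 18

Minimum assignment cost: 18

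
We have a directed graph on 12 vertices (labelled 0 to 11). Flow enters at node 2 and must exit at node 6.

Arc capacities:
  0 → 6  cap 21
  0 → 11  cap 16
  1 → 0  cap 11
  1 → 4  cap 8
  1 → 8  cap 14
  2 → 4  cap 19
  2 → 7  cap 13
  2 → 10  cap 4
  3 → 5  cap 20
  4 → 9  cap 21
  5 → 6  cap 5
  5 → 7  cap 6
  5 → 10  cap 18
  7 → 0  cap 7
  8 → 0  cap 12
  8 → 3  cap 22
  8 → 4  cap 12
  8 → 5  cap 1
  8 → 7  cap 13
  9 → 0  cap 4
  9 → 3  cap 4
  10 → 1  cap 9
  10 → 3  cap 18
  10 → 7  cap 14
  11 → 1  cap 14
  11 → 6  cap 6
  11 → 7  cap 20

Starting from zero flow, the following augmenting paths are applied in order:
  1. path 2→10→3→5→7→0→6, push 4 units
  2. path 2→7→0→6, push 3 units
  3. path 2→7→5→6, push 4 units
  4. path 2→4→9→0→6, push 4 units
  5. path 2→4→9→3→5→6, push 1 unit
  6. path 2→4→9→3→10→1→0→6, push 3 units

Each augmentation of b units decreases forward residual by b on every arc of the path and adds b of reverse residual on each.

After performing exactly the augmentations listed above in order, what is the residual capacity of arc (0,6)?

Residual capacity of (0,6): 7

after path 1 (2→10→3→5→7→0→6, push 4): res(0,6)=17
after path 2 (2→7→0→6, push 3): res(0,6)=14
after path 3 (2→7→5→6, push 4): res(0,6)=14
after path 4 (2→4→9→0→6, push 4): res(0,6)=10
after path 5 (2→4→9→3→5→6, push 1): res(0,6)=10
after path 6 (2→4→9→3→10→1→0→6, push 3): res(0,6)=7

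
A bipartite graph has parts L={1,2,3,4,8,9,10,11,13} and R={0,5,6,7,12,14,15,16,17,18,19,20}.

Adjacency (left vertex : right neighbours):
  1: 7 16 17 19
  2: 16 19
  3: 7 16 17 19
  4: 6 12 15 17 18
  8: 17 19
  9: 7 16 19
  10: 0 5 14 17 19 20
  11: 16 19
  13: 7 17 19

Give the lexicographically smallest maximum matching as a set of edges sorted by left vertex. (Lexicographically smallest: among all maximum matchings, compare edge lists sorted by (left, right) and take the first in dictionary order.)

Lex-smallest maximum matching: {(1,7), (2,16), (3,17), (4,6), (8,19), (10,0)}

|M| = 6 (so the lex-smallest maximum matching has 6 edges)
process left vertices in ascending order; for each, take the smallest-labelled available neighbour that still permits 6 edges overall, or leave it unmatched if none does
lex-smallest matching: {1-7, 2-16, 3-17, 4-6, 8-19, 10-0}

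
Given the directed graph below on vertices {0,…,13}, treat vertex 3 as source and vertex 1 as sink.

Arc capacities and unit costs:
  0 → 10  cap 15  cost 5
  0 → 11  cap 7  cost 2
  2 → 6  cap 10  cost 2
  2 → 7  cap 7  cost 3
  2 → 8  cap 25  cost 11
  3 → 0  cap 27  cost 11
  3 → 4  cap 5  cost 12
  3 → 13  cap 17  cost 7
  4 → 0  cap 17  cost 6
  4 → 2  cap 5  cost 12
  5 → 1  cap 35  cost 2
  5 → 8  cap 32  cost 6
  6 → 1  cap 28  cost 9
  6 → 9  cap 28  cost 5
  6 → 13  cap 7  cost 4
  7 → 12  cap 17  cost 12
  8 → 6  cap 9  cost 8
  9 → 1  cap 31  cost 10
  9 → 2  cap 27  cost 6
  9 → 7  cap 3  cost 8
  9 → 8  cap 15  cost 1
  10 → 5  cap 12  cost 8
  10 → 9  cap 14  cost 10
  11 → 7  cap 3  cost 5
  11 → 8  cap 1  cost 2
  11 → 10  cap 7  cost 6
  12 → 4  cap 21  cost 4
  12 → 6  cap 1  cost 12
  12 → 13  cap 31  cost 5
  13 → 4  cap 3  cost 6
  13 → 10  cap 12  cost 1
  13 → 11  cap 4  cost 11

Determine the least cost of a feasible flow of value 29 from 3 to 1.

shortest-cost path #1: 3→13→10→5→1 push 12 @ unit cost 18 (adds 216)
shortest-cost path #2: 3→0→11→8→6→1 push 1 @ unit cost 32 (adds 32)
shortest-cost path #3: 3→4→2→6→1 push 5 @ unit cost 35 (adds 175)
shortest-cost path #4: 3→0→10→9→1 push 11 @ unit cost 36 (adds 396)
total cost = 819

Minimum cost for 29 units: 819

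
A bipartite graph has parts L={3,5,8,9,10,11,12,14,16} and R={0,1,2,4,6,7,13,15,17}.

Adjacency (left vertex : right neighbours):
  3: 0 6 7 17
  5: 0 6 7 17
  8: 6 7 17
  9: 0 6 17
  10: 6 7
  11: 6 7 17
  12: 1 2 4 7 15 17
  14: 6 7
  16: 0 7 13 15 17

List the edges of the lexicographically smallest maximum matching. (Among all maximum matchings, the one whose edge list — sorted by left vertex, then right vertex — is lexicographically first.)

Lex-smallest maximum matching: {(3,0), (5,6), (8,7), (9,17), (12,1), (16,13)}

|M| = 6 (so the lex-smallest maximum matching has 6 edges)
process left vertices in ascending order; for each, take the smallest-labelled available neighbour that still permits 6 edges overall, or leave it unmatched if none does
lex-smallest matching: {3-0, 5-6, 8-7, 9-17, 12-1, 16-13}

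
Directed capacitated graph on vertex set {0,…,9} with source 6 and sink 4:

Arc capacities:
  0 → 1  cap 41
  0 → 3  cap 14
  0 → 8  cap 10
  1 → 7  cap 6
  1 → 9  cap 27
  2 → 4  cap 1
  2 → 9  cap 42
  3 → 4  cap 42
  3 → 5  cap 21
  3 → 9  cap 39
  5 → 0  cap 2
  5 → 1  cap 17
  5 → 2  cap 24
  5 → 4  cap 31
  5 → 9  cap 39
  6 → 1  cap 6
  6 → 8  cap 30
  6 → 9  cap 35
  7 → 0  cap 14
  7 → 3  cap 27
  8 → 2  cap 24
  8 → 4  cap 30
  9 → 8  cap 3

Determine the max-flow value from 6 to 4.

augment #1: 6→8→4 bottleneck 30, total now 30
augment #2: 6→1→7→3→4 bottleneck 6, total now 36
augment #3: 6→9→8→2→4 bottleneck 1, total now 37

Maximum flow value: 37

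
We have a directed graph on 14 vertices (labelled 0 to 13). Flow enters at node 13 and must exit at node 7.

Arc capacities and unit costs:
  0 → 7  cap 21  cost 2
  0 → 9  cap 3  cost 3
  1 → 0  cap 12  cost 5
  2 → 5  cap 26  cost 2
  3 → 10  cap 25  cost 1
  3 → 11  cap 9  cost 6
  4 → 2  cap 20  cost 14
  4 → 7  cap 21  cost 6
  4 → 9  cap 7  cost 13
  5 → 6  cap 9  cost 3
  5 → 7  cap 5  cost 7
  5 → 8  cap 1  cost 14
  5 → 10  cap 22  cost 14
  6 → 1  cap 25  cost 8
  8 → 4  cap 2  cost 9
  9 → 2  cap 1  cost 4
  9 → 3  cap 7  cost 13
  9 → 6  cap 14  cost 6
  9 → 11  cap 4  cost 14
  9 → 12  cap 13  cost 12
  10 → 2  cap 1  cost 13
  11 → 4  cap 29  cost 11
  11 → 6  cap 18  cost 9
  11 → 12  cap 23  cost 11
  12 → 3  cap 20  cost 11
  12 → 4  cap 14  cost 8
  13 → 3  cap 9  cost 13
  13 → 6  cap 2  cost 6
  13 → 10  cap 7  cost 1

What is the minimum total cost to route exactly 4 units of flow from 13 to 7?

shortest-cost path #1: 13→6→1→0→7 push 2 @ unit cost 21 (adds 42)
shortest-cost path #2: 13→10→2→5→7 push 1 @ unit cost 23 (adds 23)
shortest-cost path #3: 13→3→11→4→7 push 1 @ unit cost 36 (adds 36)
total cost = 101

Minimum cost for 4 units: 101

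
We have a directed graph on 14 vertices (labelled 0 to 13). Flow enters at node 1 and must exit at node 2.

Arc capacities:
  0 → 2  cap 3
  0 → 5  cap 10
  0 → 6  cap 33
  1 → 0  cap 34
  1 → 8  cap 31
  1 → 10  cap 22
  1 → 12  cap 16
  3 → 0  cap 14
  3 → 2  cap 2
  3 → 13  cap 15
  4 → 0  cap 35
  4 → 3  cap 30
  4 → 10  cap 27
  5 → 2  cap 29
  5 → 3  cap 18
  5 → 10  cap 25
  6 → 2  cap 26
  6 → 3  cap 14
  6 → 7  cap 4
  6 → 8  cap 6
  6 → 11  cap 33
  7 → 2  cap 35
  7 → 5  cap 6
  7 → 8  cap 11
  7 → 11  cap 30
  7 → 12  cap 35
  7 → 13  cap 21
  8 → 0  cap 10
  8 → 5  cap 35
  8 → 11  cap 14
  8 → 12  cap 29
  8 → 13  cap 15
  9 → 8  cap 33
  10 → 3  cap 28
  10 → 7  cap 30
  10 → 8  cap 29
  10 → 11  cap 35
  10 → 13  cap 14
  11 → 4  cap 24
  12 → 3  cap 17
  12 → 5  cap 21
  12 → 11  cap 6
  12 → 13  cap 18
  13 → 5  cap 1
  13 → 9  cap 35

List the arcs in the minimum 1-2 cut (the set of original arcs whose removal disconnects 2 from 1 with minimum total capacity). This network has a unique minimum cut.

augment #1: 1→0→2 push 3
augment #2: 1→0→5→2 push 10
augment #3: 1→0→6→2 push 21
augment #4: 1→8→5→2 push 19
augment #5: 1→10→3→2 push 2
augment #6: 1→10→7→2 push 20
augment #7: 1→8→0→6→2 push 5
augment #8: 1→8→0→6→7→2 push 4
augment #9: 1→8→5→10→7→2 push 3
augment #10: 1→12→3→10→7→2 push 2
augment #11: 1→12→5→10→7→2 push 5
max flow = 94; residual-reachable set from 1 gives S-side
cut edges (S→T): {(0,2), (3,2), (5,2), (6,2), (6,7), (10,7)} total cap 94

Min-cut arcs: {(0,2), (3,2), (5,2), (6,2), (6,7), (10,7)} (total capacity 94)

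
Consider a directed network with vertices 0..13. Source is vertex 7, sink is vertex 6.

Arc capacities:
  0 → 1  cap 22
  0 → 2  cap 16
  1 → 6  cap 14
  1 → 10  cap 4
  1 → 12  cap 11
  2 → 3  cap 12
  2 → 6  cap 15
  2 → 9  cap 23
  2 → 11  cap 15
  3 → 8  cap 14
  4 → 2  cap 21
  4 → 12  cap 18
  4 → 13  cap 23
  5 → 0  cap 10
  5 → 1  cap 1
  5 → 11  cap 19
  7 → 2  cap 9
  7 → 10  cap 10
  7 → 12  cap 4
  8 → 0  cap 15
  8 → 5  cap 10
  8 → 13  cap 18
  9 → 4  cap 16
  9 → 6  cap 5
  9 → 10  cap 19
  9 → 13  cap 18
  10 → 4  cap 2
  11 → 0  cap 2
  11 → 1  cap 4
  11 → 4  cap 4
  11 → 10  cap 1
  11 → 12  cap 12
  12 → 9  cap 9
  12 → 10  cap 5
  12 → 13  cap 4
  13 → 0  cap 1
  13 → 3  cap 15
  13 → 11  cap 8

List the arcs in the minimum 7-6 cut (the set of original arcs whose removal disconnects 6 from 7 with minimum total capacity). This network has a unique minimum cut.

Min-cut arcs: {(7,2), (7,12), (10,4)} (total capacity 15)

augment #1: 7→2→6 push 9
augment #2: 7→12→9→6 push 4
augment #3: 7→10→4→2→6 push 2
max flow = 15; residual-reachable set from 7 gives S-side
cut edges (S→T): {(7,2), (7,12), (10,4)} total cap 15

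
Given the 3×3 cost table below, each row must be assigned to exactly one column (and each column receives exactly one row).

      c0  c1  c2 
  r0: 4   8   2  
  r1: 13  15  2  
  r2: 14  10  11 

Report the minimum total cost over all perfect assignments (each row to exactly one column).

Minimum assignment cost: 16

optimal assignment: row0→col0 (cost 4), row1→col2 (cost 2), row2→col1 (cost 10)
total = 4 + 2 + 10 = 16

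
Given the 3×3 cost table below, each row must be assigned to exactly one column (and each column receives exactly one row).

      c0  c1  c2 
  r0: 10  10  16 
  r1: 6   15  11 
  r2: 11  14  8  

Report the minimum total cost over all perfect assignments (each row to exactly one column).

Minimum assignment cost: 24

optimal assignment: row0→col1 (cost 10), row1→col0 (cost 6), row2→col2 (cost 8)
total = 10 + 6 + 8 = 24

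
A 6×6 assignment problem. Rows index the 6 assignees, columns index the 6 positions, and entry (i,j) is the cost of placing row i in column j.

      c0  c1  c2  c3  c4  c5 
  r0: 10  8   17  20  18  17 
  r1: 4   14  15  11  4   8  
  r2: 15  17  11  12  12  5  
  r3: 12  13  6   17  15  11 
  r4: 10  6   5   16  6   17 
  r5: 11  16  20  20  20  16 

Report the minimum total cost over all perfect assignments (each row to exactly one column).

optimal assignment: row0→col1 (cost 8), row1→col3 (cost 11), row2→col5 (cost 5), row3→col2 (cost 6), row4→col4 (cost 6), row5→col0 (cost 11)
total = 8 + 11 + 5 + 6 + 6 + 11 = 47

Minimum assignment cost: 47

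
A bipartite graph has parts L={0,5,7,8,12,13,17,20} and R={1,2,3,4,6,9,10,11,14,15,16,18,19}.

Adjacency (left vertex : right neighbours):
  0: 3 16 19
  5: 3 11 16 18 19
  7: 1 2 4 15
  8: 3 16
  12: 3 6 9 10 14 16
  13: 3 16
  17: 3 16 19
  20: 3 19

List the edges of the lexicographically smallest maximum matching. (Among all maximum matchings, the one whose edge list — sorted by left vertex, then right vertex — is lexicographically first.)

Lex-smallest maximum matching: {(0,3), (5,11), (7,1), (8,16), (12,6), (17,19)}

|M| = 6 (so the lex-smallest maximum matching has 6 edges)
process left vertices in ascending order; for each, take the smallest-labelled available neighbour that still permits 6 edges overall, or leave it unmatched if none does
lex-smallest matching: {0-3, 5-11, 7-1, 8-16, 12-6, 17-19}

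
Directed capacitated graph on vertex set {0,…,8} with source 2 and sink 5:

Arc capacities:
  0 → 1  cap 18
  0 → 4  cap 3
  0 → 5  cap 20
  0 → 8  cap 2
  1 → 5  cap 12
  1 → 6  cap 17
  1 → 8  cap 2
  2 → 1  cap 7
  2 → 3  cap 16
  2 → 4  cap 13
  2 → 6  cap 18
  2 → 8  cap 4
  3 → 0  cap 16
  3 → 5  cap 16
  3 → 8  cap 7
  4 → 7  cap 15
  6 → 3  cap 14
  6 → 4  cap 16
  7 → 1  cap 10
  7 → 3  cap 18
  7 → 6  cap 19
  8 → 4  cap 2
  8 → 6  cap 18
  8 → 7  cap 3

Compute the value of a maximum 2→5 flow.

Maximum flow value: 44

augment #1: 2→1→5 bottleneck 7, total now 7
augment #2: 2→3→5 bottleneck 16, total now 23
augment #3: 2→4→7→1→5 bottleneck 5, total now 28
augment #4: 2→6→3→0→5 bottleneck 14, total now 42
augment #5: 2→4→7→3→0→5 bottleneck 2, total now 44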